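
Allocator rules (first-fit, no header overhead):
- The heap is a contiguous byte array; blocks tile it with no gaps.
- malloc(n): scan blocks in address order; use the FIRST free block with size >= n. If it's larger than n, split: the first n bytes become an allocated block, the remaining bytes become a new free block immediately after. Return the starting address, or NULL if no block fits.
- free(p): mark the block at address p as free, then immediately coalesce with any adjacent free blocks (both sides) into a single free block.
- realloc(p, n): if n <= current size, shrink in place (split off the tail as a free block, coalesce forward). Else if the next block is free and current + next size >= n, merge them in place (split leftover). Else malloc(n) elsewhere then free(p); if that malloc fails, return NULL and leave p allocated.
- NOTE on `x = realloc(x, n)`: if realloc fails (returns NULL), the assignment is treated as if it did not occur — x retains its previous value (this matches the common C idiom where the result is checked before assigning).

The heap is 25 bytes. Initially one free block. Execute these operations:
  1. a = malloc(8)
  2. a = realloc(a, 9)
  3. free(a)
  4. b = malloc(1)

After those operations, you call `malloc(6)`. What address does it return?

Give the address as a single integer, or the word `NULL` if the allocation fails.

Answer: 1

Derivation:
Op 1: a = malloc(8) -> a = 0; heap: [0-7 ALLOC][8-24 FREE]
Op 2: a = realloc(a, 9) -> a = 0; heap: [0-8 ALLOC][9-24 FREE]
Op 3: free(a) -> (freed a); heap: [0-24 FREE]
Op 4: b = malloc(1) -> b = 0; heap: [0-0 ALLOC][1-24 FREE]
malloc(6): first-fit scan over [0-0 ALLOC][1-24 FREE] -> 1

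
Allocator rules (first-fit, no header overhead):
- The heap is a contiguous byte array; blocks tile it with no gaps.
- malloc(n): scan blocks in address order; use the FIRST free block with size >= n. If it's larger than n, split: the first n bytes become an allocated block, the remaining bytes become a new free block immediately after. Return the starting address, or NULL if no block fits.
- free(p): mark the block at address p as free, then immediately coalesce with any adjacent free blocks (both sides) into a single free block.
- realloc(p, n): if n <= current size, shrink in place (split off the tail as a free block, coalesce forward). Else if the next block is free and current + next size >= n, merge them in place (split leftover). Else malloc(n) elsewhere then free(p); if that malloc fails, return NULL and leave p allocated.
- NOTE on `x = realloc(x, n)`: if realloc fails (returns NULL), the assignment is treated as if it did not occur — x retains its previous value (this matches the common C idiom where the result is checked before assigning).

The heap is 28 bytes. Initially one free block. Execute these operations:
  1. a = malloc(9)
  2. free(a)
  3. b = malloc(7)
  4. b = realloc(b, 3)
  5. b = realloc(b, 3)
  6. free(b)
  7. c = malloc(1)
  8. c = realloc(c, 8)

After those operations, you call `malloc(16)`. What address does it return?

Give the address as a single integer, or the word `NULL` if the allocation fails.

Answer: 8

Derivation:
Op 1: a = malloc(9) -> a = 0; heap: [0-8 ALLOC][9-27 FREE]
Op 2: free(a) -> (freed a); heap: [0-27 FREE]
Op 3: b = malloc(7) -> b = 0; heap: [0-6 ALLOC][7-27 FREE]
Op 4: b = realloc(b, 3) -> b = 0; heap: [0-2 ALLOC][3-27 FREE]
Op 5: b = realloc(b, 3) -> b = 0; heap: [0-2 ALLOC][3-27 FREE]
Op 6: free(b) -> (freed b); heap: [0-27 FREE]
Op 7: c = malloc(1) -> c = 0; heap: [0-0 ALLOC][1-27 FREE]
Op 8: c = realloc(c, 8) -> c = 0; heap: [0-7 ALLOC][8-27 FREE]
malloc(16): first-fit scan over [0-7 ALLOC][8-27 FREE] -> 8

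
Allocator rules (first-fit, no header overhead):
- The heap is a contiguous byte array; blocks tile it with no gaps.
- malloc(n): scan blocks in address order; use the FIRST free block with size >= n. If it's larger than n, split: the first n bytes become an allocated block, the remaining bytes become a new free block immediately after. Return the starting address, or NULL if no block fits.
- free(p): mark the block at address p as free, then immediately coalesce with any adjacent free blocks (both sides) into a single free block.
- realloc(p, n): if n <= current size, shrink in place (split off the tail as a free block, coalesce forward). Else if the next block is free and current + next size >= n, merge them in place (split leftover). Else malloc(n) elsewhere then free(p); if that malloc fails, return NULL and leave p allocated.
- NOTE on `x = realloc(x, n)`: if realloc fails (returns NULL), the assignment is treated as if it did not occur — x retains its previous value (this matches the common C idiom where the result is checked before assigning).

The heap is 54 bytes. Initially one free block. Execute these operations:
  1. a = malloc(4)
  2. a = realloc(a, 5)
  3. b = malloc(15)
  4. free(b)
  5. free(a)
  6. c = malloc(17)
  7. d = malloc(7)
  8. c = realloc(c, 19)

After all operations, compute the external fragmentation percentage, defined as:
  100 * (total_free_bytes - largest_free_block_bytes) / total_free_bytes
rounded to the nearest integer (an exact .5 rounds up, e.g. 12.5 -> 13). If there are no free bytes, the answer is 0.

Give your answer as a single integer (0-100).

Op 1: a = malloc(4) -> a = 0; heap: [0-3 ALLOC][4-53 FREE]
Op 2: a = realloc(a, 5) -> a = 0; heap: [0-4 ALLOC][5-53 FREE]
Op 3: b = malloc(15) -> b = 5; heap: [0-4 ALLOC][5-19 ALLOC][20-53 FREE]
Op 4: free(b) -> (freed b); heap: [0-4 ALLOC][5-53 FREE]
Op 5: free(a) -> (freed a); heap: [0-53 FREE]
Op 6: c = malloc(17) -> c = 0; heap: [0-16 ALLOC][17-53 FREE]
Op 7: d = malloc(7) -> d = 17; heap: [0-16 ALLOC][17-23 ALLOC][24-53 FREE]
Op 8: c = realloc(c, 19) -> c = 24; heap: [0-16 FREE][17-23 ALLOC][24-42 ALLOC][43-53 FREE]
Free blocks: [17 11] total_free=28 largest=17 -> 100*(28-17)/28 = 1100/28 ≈ 39.286 -> rounds to 39

Answer: 39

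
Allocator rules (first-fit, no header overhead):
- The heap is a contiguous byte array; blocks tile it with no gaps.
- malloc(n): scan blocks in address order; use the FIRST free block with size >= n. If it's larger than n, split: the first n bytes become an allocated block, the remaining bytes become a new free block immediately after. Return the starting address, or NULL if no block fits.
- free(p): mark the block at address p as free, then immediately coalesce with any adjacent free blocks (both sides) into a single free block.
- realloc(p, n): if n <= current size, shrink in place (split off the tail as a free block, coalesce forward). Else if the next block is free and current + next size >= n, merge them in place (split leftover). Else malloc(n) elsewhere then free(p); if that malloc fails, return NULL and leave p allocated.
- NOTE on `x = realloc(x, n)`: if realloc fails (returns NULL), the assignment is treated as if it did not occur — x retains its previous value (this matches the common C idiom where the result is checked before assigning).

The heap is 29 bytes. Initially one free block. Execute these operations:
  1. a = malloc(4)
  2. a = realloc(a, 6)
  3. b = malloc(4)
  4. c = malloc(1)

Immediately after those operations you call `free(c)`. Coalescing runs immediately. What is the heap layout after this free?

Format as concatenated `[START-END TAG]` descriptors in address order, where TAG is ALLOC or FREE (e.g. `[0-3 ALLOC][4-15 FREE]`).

Answer: [0-5 ALLOC][6-9 ALLOC][10-28 FREE]

Derivation:
Op 1: a = malloc(4) -> a = 0; heap: [0-3 ALLOC][4-28 FREE]
Op 2: a = realloc(a, 6) -> a = 0; heap: [0-5 ALLOC][6-28 FREE]
Op 3: b = malloc(4) -> b = 6; heap: [0-5 ALLOC][6-9 ALLOC][10-28 FREE]
Op 4: c = malloc(1) -> c = 10; heap: [0-5 ALLOC][6-9 ALLOC][10-10 ALLOC][11-28 FREE]
free(c): c = 10 -> block [10-10 ALLOC]; mark free, coalesce with adjacent free neighbors -> [0-5 ALLOC][6-9 ALLOC][10-28 FREE]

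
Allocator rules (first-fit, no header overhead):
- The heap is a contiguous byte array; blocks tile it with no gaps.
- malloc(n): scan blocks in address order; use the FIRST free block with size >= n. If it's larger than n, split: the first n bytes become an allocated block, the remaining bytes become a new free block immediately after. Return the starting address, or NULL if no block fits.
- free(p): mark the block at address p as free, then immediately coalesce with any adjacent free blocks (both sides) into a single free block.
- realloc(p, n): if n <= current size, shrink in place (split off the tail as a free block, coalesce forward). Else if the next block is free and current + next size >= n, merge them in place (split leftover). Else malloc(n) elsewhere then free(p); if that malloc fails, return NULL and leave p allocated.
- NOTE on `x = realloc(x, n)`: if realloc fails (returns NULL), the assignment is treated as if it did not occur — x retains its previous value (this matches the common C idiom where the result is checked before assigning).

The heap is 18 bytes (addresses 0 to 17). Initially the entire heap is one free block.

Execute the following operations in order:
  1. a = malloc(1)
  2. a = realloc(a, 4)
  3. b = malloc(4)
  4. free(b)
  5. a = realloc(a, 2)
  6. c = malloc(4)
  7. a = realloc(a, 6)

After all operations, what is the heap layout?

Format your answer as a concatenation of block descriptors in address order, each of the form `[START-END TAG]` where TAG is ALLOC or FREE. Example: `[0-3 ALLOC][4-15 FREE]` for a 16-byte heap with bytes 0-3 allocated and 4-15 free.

Answer: [0-1 FREE][2-5 ALLOC][6-11 ALLOC][12-17 FREE]

Derivation:
Op 1: a = malloc(1) -> a = 0; heap: [0-0 ALLOC][1-17 FREE]
Op 2: a = realloc(a, 4) -> a = 0; heap: [0-3 ALLOC][4-17 FREE]
Op 3: b = malloc(4) -> b = 4; heap: [0-3 ALLOC][4-7 ALLOC][8-17 FREE]
Op 4: free(b) -> (freed b); heap: [0-3 ALLOC][4-17 FREE]
Op 5: a = realloc(a, 2) -> a = 0; heap: [0-1 ALLOC][2-17 FREE]
Op 6: c = malloc(4) -> c = 2; heap: [0-1 ALLOC][2-5 ALLOC][6-17 FREE]
Op 7: a = realloc(a, 6) -> a = 6; heap: [0-1 FREE][2-5 ALLOC][6-11 ALLOC][12-17 FREE]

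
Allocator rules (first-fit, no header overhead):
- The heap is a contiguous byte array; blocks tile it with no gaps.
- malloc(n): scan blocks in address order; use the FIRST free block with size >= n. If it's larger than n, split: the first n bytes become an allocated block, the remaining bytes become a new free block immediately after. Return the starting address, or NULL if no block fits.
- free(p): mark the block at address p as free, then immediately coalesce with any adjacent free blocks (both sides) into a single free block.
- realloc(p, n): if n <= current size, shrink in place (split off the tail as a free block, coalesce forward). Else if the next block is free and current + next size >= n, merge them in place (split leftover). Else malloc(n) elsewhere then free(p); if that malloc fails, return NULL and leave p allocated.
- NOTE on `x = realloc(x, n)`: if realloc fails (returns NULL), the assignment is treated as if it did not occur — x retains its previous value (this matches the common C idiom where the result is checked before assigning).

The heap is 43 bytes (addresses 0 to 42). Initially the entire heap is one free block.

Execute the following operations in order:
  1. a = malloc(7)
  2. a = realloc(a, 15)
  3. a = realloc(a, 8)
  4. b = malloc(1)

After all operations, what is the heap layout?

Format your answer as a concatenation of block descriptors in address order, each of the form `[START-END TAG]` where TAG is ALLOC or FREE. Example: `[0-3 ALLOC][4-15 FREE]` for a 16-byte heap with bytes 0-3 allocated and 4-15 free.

Op 1: a = malloc(7) -> a = 0; heap: [0-6 ALLOC][7-42 FREE]
Op 2: a = realloc(a, 15) -> a = 0; heap: [0-14 ALLOC][15-42 FREE]
Op 3: a = realloc(a, 8) -> a = 0; heap: [0-7 ALLOC][8-42 FREE]
Op 4: b = malloc(1) -> b = 8; heap: [0-7 ALLOC][8-8 ALLOC][9-42 FREE]

Answer: [0-7 ALLOC][8-8 ALLOC][9-42 FREE]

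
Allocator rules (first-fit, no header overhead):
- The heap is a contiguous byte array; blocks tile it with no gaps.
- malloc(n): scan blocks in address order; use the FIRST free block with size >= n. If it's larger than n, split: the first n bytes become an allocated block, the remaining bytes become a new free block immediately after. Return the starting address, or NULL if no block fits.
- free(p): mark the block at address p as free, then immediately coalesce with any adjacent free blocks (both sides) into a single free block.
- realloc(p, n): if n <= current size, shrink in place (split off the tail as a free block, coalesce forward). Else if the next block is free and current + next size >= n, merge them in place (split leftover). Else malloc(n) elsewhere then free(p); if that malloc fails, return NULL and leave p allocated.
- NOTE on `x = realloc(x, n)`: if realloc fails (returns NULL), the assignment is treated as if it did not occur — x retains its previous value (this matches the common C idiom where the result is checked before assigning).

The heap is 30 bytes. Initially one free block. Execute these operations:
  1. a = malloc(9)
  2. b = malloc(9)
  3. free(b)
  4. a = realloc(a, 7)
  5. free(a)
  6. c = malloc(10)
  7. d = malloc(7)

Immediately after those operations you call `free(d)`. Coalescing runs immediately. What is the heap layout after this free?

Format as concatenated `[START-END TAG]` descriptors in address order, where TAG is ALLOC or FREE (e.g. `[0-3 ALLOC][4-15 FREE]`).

Op 1: a = malloc(9) -> a = 0; heap: [0-8 ALLOC][9-29 FREE]
Op 2: b = malloc(9) -> b = 9; heap: [0-8 ALLOC][9-17 ALLOC][18-29 FREE]
Op 3: free(b) -> (freed b); heap: [0-8 ALLOC][9-29 FREE]
Op 4: a = realloc(a, 7) -> a = 0; heap: [0-6 ALLOC][7-29 FREE]
Op 5: free(a) -> (freed a); heap: [0-29 FREE]
Op 6: c = malloc(10) -> c = 0; heap: [0-9 ALLOC][10-29 FREE]
Op 7: d = malloc(7) -> d = 10; heap: [0-9 ALLOC][10-16 ALLOC][17-29 FREE]
free(d): d = 10 -> block [10-16 ALLOC]; mark free, coalesce with adjacent free neighbors -> [0-9 ALLOC][10-29 FREE]

Answer: [0-9 ALLOC][10-29 FREE]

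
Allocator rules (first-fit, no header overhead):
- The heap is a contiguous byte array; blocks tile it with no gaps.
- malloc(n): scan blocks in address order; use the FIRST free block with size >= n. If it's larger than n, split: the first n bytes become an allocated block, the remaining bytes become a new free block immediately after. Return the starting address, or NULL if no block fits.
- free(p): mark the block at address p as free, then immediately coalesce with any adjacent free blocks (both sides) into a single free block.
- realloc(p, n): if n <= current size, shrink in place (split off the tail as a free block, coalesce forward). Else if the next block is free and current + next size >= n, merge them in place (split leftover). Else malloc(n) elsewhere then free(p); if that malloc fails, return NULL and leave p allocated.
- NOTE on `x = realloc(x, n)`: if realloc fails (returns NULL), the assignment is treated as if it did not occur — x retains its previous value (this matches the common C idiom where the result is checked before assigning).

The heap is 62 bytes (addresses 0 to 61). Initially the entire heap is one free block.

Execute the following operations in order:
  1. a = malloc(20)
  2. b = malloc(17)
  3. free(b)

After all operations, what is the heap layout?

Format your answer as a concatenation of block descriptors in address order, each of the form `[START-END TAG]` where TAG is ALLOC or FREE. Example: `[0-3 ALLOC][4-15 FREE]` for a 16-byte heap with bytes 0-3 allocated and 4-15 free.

Answer: [0-19 ALLOC][20-61 FREE]

Derivation:
Op 1: a = malloc(20) -> a = 0; heap: [0-19 ALLOC][20-61 FREE]
Op 2: b = malloc(17) -> b = 20; heap: [0-19 ALLOC][20-36 ALLOC][37-61 FREE]
Op 3: free(b) -> (freed b); heap: [0-19 ALLOC][20-61 FREE]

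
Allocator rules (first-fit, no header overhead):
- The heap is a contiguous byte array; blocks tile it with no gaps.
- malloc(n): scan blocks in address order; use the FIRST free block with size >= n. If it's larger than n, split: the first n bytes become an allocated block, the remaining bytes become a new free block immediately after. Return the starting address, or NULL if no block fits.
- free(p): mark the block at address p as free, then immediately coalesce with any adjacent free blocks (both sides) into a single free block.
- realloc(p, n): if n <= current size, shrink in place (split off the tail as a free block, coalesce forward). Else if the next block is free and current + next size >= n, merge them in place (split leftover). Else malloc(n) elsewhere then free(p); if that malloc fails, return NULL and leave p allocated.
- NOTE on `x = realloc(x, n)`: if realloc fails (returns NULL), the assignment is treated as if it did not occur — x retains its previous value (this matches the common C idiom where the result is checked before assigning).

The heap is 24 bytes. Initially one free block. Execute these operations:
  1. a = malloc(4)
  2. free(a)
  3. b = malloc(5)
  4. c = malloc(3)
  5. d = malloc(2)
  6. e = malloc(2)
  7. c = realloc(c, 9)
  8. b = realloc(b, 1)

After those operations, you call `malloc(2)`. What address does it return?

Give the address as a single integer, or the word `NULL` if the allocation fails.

Op 1: a = malloc(4) -> a = 0; heap: [0-3 ALLOC][4-23 FREE]
Op 2: free(a) -> (freed a); heap: [0-23 FREE]
Op 3: b = malloc(5) -> b = 0; heap: [0-4 ALLOC][5-23 FREE]
Op 4: c = malloc(3) -> c = 5; heap: [0-4 ALLOC][5-7 ALLOC][8-23 FREE]
Op 5: d = malloc(2) -> d = 8; heap: [0-4 ALLOC][5-7 ALLOC][8-9 ALLOC][10-23 FREE]
Op 6: e = malloc(2) -> e = 10; heap: [0-4 ALLOC][5-7 ALLOC][8-9 ALLOC][10-11 ALLOC][12-23 FREE]
Op 7: c = realloc(c, 9) -> c = 12; heap: [0-4 ALLOC][5-7 FREE][8-9 ALLOC][10-11 ALLOC][12-20 ALLOC][21-23 FREE]
Op 8: b = realloc(b, 1) -> b = 0; heap: [0-0 ALLOC][1-7 FREE][8-9 ALLOC][10-11 ALLOC][12-20 ALLOC][21-23 FREE]
malloc(2): first-fit scan over [0-0 ALLOC][1-7 FREE][8-9 ALLOC][10-11 ALLOC][12-20 ALLOC][21-23 FREE] -> 1

Answer: 1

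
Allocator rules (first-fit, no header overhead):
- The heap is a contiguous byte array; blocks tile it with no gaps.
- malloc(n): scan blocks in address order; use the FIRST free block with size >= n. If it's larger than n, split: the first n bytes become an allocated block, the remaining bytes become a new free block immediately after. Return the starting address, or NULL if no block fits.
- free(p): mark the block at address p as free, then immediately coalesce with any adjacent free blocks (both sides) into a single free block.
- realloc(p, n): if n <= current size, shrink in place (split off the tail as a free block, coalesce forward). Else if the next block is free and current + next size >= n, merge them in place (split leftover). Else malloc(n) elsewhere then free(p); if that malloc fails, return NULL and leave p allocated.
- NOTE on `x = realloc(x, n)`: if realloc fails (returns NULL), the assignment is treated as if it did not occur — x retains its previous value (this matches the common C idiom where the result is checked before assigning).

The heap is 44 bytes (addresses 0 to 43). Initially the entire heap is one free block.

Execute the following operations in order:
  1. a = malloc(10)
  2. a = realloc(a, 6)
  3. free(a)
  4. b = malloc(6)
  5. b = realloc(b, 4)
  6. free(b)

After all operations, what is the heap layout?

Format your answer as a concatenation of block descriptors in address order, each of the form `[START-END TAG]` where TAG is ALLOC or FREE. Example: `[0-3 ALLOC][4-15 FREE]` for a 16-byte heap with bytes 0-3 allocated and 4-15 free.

Answer: [0-43 FREE]

Derivation:
Op 1: a = malloc(10) -> a = 0; heap: [0-9 ALLOC][10-43 FREE]
Op 2: a = realloc(a, 6) -> a = 0; heap: [0-5 ALLOC][6-43 FREE]
Op 3: free(a) -> (freed a); heap: [0-43 FREE]
Op 4: b = malloc(6) -> b = 0; heap: [0-5 ALLOC][6-43 FREE]
Op 5: b = realloc(b, 4) -> b = 0; heap: [0-3 ALLOC][4-43 FREE]
Op 6: free(b) -> (freed b); heap: [0-43 FREE]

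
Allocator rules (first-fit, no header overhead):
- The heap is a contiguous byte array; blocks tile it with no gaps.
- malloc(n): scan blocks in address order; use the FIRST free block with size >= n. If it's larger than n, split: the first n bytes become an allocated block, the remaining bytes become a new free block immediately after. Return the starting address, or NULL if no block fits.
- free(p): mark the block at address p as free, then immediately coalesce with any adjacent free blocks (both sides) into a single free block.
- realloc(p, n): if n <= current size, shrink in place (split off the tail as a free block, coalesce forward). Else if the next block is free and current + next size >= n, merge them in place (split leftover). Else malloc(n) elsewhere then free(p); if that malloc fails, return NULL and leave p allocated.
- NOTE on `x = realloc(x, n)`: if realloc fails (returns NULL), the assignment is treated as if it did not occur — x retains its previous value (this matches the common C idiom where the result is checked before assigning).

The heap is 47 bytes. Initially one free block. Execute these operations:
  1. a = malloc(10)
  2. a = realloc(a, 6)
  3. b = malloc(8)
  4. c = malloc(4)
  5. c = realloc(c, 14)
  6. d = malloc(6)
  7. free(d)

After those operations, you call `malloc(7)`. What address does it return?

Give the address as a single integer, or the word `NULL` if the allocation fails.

Answer: 28

Derivation:
Op 1: a = malloc(10) -> a = 0; heap: [0-9 ALLOC][10-46 FREE]
Op 2: a = realloc(a, 6) -> a = 0; heap: [0-5 ALLOC][6-46 FREE]
Op 3: b = malloc(8) -> b = 6; heap: [0-5 ALLOC][6-13 ALLOC][14-46 FREE]
Op 4: c = malloc(4) -> c = 14; heap: [0-5 ALLOC][6-13 ALLOC][14-17 ALLOC][18-46 FREE]
Op 5: c = realloc(c, 14) -> c = 14; heap: [0-5 ALLOC][6-13 ALLOC][14-27 ALLOC][28-46 FREE]
Op 6: d = malloc(6) -> d = 28; heap: [0-5 ALLOC][6-13 ALLOC][14-27 ALLOC][28-33 ALLOC][34-46 FREE]
Op 7: free(d) -> (freed d); heap: [0-5 ALLOC][6-13 ALLOC][14-27 ALLOC][28-46 FREE]
malloc(7): first-fit scan over [0-5 ALLOC][6-13 ALLOC][14-27 ALLOC][28-46 FREE] -> 28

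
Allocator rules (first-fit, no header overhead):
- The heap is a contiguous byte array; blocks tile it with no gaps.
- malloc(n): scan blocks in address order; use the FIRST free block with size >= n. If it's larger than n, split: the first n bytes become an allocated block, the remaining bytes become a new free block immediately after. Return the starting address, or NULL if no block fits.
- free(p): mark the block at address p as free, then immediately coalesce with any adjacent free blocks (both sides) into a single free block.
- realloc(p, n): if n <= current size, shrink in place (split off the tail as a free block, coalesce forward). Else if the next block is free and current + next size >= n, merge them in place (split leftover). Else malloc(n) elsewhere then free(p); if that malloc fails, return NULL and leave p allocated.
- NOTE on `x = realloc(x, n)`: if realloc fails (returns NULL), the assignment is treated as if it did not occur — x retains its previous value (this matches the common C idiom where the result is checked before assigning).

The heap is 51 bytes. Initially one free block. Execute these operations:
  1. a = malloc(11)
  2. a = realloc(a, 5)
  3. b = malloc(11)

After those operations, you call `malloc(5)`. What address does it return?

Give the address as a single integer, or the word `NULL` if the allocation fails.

Op 1: a = malloc(11) -> a = 0; heap: [0-10 ALLOC][11-50 FREE]
Op 2: a = realloc(a, 5) -> a = 0; heap: [0-4 ALLOC][5-50 FREE]
Op 3: b = malloc(11) -> b = 5; heap: [0-4 ALLOC][5-15 ALLOC][16-50 FREE]
malloc(5): first-fit scan over [0-4 ALLOC][5-15 ALLOC][16-50 FREE] -> 16

Answer: 16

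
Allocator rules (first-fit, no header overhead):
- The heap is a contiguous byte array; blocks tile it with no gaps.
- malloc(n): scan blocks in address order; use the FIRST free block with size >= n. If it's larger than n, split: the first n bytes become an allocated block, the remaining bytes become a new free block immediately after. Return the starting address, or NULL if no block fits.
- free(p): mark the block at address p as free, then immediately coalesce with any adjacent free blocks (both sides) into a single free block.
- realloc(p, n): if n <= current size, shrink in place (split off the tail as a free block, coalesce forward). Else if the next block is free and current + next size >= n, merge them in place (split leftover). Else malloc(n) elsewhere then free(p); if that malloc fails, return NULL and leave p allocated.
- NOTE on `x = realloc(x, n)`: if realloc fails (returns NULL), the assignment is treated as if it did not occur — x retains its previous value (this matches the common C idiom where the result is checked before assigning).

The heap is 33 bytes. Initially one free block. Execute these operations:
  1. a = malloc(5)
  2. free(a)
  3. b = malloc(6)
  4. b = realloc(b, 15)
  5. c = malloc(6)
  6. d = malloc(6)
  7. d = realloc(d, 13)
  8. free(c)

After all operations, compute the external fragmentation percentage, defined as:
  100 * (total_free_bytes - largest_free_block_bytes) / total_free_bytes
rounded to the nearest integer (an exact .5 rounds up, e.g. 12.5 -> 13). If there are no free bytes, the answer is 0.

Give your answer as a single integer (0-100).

Answer: 50

Derivation:
Op 1: a = malloc(5) -> a = 0; heap: [0-4 ALLOC][5-32 FREE]
Op 2: free(a) -> (freed a); heap: [0-32 FREE]
Op 3: b = malloc(6) -> b = 0; heap: [0-5 ALLOC][6-32 FREE]
Op 4: b = realloc(b, 15) -> b = 0; heap: [0-14 ALLOC][15-32 FREE]
Op 5: c = malloc(6) -> c = 15; heap: [0-14 ALLOC][15-20 ALLOC][21-32 FREE]
Op 6: d = malloc(6) -> d = 21; heap: [0-14 ALLOC][15-20 ALLOC][21-26 ALLOC][27-32 FREE]
Op 7: d = realloc(d, 13) -> NULL (d unchanged); heap: [0-14 ALLOC][15-20 ALLOC][21-26 ALLOC][27-32 FREE]
Op 8: free(c) -> (freed c); heap: [0-14 ALLOC][15-20 FREE][21-26 ALLOC][27-32 FREE]
Free blocks: [6 6] total_free=12 largest=6 -> 100*(12-6)/12 = 600/12 = 50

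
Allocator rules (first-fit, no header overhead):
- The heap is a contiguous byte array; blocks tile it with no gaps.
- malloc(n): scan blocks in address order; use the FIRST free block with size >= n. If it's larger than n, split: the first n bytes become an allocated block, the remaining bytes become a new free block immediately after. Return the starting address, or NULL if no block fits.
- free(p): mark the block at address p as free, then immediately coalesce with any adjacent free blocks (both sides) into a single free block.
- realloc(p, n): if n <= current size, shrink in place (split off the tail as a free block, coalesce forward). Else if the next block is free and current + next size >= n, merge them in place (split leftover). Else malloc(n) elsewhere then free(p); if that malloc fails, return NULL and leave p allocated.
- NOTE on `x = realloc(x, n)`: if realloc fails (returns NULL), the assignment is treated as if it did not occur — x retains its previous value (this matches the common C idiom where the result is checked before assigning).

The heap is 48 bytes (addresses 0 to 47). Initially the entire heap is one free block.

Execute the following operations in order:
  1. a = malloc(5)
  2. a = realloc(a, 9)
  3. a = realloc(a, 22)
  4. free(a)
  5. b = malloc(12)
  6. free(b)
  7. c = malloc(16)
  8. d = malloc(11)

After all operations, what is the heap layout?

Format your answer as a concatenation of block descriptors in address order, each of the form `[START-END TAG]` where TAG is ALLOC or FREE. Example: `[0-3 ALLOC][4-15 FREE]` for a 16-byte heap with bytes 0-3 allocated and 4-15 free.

Op 1: a = malloc(5) -> a = 0; heap: [0-4 ALLOC][5-47 FREE]
Op 2: a = realloc(a, 9) -> a = 0; heap: [0-8 ALLOC][9-47 FREE]
Op 3: a = realloc(a, 22) -> a = 0; heap: [0-21 ALLOC][22-47 FREE]
Op 4: free(a) -> (freed a); heap: [0-47 FREE]
Op 5: b = malloc(12) -> b = 0; heap: [0-11 ALLOC][12-47 FREE]
Op 6: free(b) -> (freed b); heap: [0-47 FREE]
Op 7: c = malloc(16) -> c = 0; heap: [0-15 ALLOC][16-47 FREE]
Op 8: d = malloc(11) -> d = 16; heap: [0-15 ALLOC][16-26 ALLOC][27-47 FREE]

Answer: [0-15 ALLOC][16-26 ALLOC][27-47 FREE]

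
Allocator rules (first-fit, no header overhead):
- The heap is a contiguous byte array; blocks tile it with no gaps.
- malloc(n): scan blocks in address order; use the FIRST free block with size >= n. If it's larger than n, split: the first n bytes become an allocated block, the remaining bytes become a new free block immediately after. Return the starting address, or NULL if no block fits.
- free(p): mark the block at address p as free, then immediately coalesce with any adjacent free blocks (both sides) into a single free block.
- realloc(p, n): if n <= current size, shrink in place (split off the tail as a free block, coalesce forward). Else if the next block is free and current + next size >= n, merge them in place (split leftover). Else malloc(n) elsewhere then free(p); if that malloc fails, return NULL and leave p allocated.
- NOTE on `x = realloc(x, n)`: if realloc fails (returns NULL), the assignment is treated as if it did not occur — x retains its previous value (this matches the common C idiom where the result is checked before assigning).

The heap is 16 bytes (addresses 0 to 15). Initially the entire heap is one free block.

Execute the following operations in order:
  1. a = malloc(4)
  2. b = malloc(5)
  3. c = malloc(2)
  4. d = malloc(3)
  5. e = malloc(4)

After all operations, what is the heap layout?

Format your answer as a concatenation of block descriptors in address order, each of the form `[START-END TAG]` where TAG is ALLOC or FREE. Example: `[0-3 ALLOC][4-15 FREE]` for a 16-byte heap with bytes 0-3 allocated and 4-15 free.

Op 1: a = malloc(4) -> a = 0; heap: [0-3 ALLOC][4-15 FREE]
Op 2: b = malloc(5) -> b = 4; heap: [0-3 ALLOC][4-8 ALLOC][9-15 FREE]
Op 3: c = malloc(2) -> c = 9; heap: [0-3 ALLOC][4-8 ALLOC][9-10 ALLOC][11-15 FREE]
Op 4: d = malloc(3) -> d = 11; heap: [0-3 ALLOC][4-8 ALLOC][9-10 ALLOC][11-13 ALLOC][14-15 FREE]
Op 5: e = malloc(4) -> e = NULL; heap: [0-3 ALLOC][4-8 ALLOC][9-10 ALLOC][11-13 ALLOC][14-15 FREE]

Answer: [0-3 ALLOC][4-8 ALLOC][9-10 ALLOC][11-13 ALLOC][14-15 FREE]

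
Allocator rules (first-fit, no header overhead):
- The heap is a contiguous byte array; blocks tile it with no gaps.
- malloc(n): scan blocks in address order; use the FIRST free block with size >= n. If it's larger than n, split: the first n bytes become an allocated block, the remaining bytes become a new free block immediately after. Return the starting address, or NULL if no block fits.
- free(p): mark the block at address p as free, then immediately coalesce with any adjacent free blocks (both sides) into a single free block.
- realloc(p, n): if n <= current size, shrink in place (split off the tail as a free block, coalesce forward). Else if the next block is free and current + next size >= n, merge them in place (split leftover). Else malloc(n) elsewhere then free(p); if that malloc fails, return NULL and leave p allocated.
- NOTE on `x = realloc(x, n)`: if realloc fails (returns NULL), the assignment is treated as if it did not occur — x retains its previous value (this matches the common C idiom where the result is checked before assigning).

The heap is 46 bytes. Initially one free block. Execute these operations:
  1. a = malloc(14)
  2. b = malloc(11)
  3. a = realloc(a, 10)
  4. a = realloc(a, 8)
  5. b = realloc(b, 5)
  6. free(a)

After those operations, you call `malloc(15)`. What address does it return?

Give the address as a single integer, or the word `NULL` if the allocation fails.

Answer: 19

Derivation:
Op 1: a = malloc(14) -> a = 0; heap: [0-13 ALLOC][14-45 FREE]
Op 2: b = malloc(11) -> b = 14; heap: [0-13 ALLOC][14-24 ALLOC][25-45 FREE]
Op 3: a = realloc(a, 10) -> a = 0; heap: [0-9 ALLOC][10-13 FREE][14-24 ALLOC][25-45 FREE]
Op 4: a = realloc(a, 8) -> a = 0; heap: [0-7 ALLOC][8-13 FREE][14-24 ALLOC][25-45 FREE]
Op 5: b = realloc(b, 5) -> b = 14; heap: [0-7 ALLOC][8-13 FREE][14-18 ALLOC][19-45 FREE]
Op 6: free(a) -> (freed a); heap: [0-13 FREE][14-18 ALLOC][19-45 FREE]
malloc(15): first-fit scan over [0-13 FREE][14-18 ALLOC][19-45 FREE] -> 19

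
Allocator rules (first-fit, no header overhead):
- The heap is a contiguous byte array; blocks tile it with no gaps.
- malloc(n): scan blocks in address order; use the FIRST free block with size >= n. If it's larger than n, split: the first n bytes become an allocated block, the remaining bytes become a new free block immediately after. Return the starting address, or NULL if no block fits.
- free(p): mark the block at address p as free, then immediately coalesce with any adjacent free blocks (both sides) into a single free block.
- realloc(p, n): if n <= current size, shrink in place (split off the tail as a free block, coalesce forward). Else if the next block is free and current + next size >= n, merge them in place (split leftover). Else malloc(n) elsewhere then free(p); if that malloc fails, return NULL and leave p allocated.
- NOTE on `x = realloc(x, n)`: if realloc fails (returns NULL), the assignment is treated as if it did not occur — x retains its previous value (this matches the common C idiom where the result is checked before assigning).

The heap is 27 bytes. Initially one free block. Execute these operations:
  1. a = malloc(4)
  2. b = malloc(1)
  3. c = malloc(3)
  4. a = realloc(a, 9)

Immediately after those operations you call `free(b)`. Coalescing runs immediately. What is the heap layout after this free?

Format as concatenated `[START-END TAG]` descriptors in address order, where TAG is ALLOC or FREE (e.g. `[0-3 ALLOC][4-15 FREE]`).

Op 1: a = malloc(4) -> a = 0; heap: [0-3 ALLOC][4-26 FREE]
Op 2: b = malloc(1) -> b = 4; heap: [0-3 ALLOC][4-4 ALLOC][5-26 FREE]
Op 3: c = malloc(3) -> c = 5; heap: [0-3 ALLOC][4-4 ALLOC][5-7 ALLOC][8-26 FREE]
Op 4: a = realloc(a, 9) -> a = 8; heap: [0-3 FREE][4-4 ALLOC][5-7 ALLOC][8-16 ALLOC][17-26 FREE]
free(b): b = 4 -> block [4-4 ALLOC]; mark free, coalesce with adjacent free neighbors -> [0-4 FREE][5-7 ALLOC][8-16 ALLOC][17-26 FREE]

Answer: [0-4 FREE][5-7 ALLOC][8-16 ALLOC][17-26 FREE]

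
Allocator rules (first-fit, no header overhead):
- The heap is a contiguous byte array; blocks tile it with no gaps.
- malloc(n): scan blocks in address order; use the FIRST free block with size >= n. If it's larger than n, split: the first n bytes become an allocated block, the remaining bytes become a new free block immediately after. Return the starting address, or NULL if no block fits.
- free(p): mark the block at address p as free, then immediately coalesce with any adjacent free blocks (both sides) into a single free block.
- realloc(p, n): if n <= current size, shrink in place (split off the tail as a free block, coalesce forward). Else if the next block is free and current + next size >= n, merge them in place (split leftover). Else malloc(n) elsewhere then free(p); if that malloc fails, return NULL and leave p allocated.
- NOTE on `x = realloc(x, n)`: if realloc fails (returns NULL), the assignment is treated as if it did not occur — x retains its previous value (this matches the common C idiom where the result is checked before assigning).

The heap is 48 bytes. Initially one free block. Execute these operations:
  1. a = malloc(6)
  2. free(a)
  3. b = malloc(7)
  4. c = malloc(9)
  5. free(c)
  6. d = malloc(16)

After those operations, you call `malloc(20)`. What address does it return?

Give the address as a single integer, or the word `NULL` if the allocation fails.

Answer: 23

Derivation:
Op 1: a = malloc(6) -> a = 0; heap: [0-5 ALLOC][6-47 FREE]
Op 2: free(a) -> (freed a); heap: [0-47 FREE]
Op 3: b = malloc(7) -> b = 0; heap: [0-6 ALLOC][7-47 FREE]
Op 4: c = malloc(9) -> c = 7; heap: [0-6 ALLOC][7-15 ALLOC][16-47 FREE]
Op 5: free(c) -> (freed c); heap: [0-6 ALLOC][7-47 FREE]
Op 6: d = malloc(16) -> d = 7; heap: [0-6 ALLOC][7-22 ALLOC][23-47 FREE]
malloc(20): first-fit scan over [0-6 ALLOC][7-22 ALLOC][23-47 FREE] -> 23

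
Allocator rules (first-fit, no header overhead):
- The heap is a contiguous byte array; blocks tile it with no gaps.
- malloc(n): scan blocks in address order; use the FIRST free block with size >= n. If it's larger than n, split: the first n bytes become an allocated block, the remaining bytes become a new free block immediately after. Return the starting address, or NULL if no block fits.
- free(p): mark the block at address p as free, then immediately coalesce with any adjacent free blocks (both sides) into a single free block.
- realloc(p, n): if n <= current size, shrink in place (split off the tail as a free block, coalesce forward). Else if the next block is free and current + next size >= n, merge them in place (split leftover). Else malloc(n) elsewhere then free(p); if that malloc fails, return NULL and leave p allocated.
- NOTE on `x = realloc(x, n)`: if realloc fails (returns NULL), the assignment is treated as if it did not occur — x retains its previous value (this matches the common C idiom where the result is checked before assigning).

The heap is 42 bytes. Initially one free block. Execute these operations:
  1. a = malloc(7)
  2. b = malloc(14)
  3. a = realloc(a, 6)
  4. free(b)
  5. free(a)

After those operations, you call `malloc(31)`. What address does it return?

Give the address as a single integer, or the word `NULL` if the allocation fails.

Op 1: a = malloc(7) -> a = 0; heap: [0-6 ALLOC][7-41 FREE]
Op 2: b = malloc(14) -> b = 7; heap: [0-6 ALLOC][7-20 ALLOC][21-41 FREE]
Op 3: a = realloc(a, 6) -> a = 0; heap: [0-5 ALLOC][6-6 FREE][7-20 ALLOC][21-41 FREE]
Op 4: free(b) -> (freed b); heap: [0-5 ALLOC][6-41 FREE]
Op 5: free(a) -> (freed a); heap: [0-41 FREE]
malloc(31): first-fit scan over [0-41 FREE] -> 0

Answer: 0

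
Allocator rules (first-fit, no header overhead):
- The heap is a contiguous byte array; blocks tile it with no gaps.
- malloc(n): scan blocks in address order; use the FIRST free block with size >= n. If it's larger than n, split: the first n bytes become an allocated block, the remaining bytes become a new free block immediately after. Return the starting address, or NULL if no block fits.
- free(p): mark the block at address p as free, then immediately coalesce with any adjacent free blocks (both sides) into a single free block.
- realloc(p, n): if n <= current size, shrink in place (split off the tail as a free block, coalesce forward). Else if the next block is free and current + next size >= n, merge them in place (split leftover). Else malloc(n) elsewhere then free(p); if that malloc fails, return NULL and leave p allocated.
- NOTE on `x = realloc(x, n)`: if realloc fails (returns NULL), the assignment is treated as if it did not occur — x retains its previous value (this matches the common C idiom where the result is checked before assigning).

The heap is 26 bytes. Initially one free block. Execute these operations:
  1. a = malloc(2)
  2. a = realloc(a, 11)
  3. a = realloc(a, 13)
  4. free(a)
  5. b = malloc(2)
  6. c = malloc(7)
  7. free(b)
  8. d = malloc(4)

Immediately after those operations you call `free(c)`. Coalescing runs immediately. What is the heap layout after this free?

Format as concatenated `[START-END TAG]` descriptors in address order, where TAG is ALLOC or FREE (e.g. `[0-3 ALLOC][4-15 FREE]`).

Answer: [0-8 FREE][9-12 ALLOC][13-25 FREE]

Derivation:
Op 1: a = malloc(2) -> a = 0; heap: [0-1 ALLOC][2-25 FREE]
Op 2: a = realloc(a, 11) -> a = 0; heap: [0-10 ALLOC][11-25 FREE]
Op 3: a = realloc(a, 13) -> a = 0; heap: [0-12 ALLOC][13-25 FREE]
Op 4: free(a) -> (freed a); heap: [0-25 FREE]
Op 5: b = malloc(2) -> b = 0; heap: [0-1 ALLOC][2-25 FREE]
Op 6: c = malloc(7) -> c = 2; heap: [0-1 ALLOC][2-8 ALLOC][9-25 FREE]
Op 7: free(b) -> (freed b); heap: [0-1 FREE][2-8 ALLOC][9-25 FREE]
Op 8: d = malloc(4) -> d = 9; heap: [0-1 FREE][2-8 ALLOC][9-12 ALLOC][13-25 FREE]
free(c): c = 2 -> block [2-8 ALLOC]; mark free, coalesce with adjacent free neighbors -> [0-8 FREE][9-12 ALLOC][13-25 FREE]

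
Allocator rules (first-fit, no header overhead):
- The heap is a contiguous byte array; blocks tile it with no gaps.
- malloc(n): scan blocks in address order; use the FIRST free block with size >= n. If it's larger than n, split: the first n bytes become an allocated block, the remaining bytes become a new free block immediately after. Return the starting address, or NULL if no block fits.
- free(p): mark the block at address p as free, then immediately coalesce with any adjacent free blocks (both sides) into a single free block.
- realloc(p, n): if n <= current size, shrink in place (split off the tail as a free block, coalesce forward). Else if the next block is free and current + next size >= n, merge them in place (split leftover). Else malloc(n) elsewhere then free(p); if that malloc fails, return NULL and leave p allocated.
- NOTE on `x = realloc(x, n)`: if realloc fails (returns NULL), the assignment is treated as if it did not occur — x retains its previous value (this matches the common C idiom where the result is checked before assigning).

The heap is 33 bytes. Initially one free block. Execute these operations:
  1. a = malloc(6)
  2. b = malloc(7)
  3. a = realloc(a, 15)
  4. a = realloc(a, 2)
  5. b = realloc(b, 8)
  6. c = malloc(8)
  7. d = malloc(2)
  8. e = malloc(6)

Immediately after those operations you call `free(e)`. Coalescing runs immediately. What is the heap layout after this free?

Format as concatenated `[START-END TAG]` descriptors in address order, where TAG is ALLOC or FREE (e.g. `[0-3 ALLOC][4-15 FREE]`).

Answer: [0-7 ALLOC][8-9 ALLOC][10-12 FREE][13-14 ALLOC][15-22 ALLOC][23-32 FREE]

Derivation:
Op 1: a = malloc(6) -> a = 0; heap: [0-5 ALLOC][6-32 FREE]
Op 2: b = malloc(7) -> b = 6; heap: [0-5 ALLOC][6-12 ALLOC][13-32 FREE]
Op 3: a = realloc(a, 15) -> a = 13; heap: [0-5 FREE][6-12 ALLOC][13-27 ALLOC][28-32 FREE]
Op 4: a = realloc(a, 2) -> a = 13; heap: [0-5 FREE][6-12 ALLOC][13-14 ALLOC][15-32 FREE]
Op 5: b = realloc(b, 8) -> b = 15; heap: [0-12 FREE][13-14 ALLOC][15-22 ALLOC][23-32 FREE]
Op 6: c = malloc(8) -> c = 0; heap: [0-7 ALLOC][8-12 FREE][13-14 ALLOC][15-22 ALLOC][23-32 FREE]
Op 7: d = malloc(2) -> d = 8; heap: [0-7 ALLOC][8-9 ALLOC][10-12 FREE][13-14 ALLOC][15-22 ALLOC][23-32 FREE]
Op 8: e = malloc(6) -> e = 23; heap: [0-7 ALLOC][8-9 ALLOC][10-12 FREE][13-14 ALLOC][15-22 ALLOC][23-28 ALLOC][29-32 FREE]
free(e): e = 23 -> block [23-28 ALLOC]; mark free, coalesce with adjacent free neighbors -> [0-7 ALLOC][8-9 ALLOC][10-12 FREE][13-14 ALLOC][15-22 ALLOC][23-32 FREE]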